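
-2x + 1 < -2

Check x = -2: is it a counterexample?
Substitute x = -2 into the relation:
x = -2: LHS = -2·(-2) + 1 = 5; 5 < -2 — FAILS

Since the claim fails at x = -2, this value is a counterexample.

Answer: Yes, x = -2 is a counterexample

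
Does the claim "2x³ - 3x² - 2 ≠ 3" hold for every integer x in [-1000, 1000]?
Track d = LHS − RHS over the integers in [-1000, 1000]. Equality would need d = 0, but d changes sign only between consecutive integers, jumping over 0:
x = 2: LHS = 2·2³ - 3·2² - 2 = 2; 2 ≠ 3 — holds  (d = -1)
x = 3: LHS = 2·3³ - 3·3² - 2 = 25; 25 ≠ 3 — holds  (d = 22)
Away from these crossings d keeps a constant sign, and checking every integer in [-1000, 1000] confirms d ≠ 0 throughout. Hence the two sides are never equal, so the relation holds for every integer in [-1000, 1000].

No counterexample exists.

Answer: True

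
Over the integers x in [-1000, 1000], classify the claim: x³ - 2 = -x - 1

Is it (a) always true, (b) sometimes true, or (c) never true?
Track d = LHS − RHS over the integers in [-1000, 1000]. Equality would need d = 0, but d changes sign only between consecutive integers, jumping over 0:
x = 0: LHS = 0³ - 2 = -2, RHS = -0 - 1 = -1; -2 = -1 — FAILS  (d = -1)
x = 1: LHS = 1³ - 2 = -1, RHS = -1 - 1 = -2; -1 = -2 — FAILS  (d = 1)
Away from these crossings d keeps a constant sign, and checking every integer in [-1000, 1000] confirms d ≠ 0 throughout. Hence the two sides are never equal, so the claimed relation (=) fails for every integer in [-1000, 1000].

No integer in the range satisfies it.

Answer: Never true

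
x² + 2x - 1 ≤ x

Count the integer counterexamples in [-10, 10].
Counterexamples in [-10, 10]: {-10, -9, -8, -7, -6, -5, -4, -3, -2, 1, 2, 3, 4, 5, 6, 7, 8, 9, 10}.

Counting them gives 19 values.

Answer: 19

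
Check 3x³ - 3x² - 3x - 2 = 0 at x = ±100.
x = 100: LHS = 3·100³ - 3·100² - 3·100 - 2 = 2969698; 2969698 = 0 — FAILS
x = -100: LHS = 3·(-100)³ - 3·(-100)² - 3·(-100) - 2 = -3029702; -3029702 = 0 — FAILS

Answer: No, fails for both x = 100 and x = -100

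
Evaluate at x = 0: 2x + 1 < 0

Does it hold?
x = 0: LHS = 2·0 + 1 = 1; 1 < 0 — FAILS

The relation fails at x = 0, so x = 0 is a counterexample.

Answer: No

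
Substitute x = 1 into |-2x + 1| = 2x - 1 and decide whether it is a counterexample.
Substitute x = 1 into the relation:
x = 1: LHS = |-2·1 + 1| = |-1| = 1, RHS = 2·1 - 1 = 1; 1 = 1 — holds

The claim holds here, so x = 1 is not a counterexample. (A counterexample exists elsewhere, e.g. x = 0.)

Answer: No, x = 1 is not a counterexample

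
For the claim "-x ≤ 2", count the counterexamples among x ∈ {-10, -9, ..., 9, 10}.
Counterexamples in [-10, 10]: {-10, -9, -8, -7, -6, -5, -4, -3}.

Counting them gives 8 values.

Answer: 8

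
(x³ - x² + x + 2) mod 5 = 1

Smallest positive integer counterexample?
Testing positive integers:
x = 1: LHS = (1³ - 1² + 1 + 2) mod 5 = 3 mod 5 = 3; 3 = 1 — FAILS  ← smallest positive counterexample

Answer: x = 1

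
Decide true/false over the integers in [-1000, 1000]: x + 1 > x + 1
The claim fails at x = 0:
x = 0: LHS = 0 + 1 = 1, RHS = 0 + 1 = 1; 1 > 1 — FAILS

Because a single integer refutes it, the statement is false.

Answer: False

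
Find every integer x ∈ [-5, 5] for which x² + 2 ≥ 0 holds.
Over all integers in [-5, 5], LHS − RHS is smallest at x = 0, where it equals 2:
x = 0: LHS = 0² + 2 = 2; 2 ≥ 0 — holds
At the ends of the range:
x = -5: LHS = (-5)² + 2 = 27; 27 ≥ 0 — holds
x = 5: LHS = 5² + 2 = 27; 27 ≥ 0 — holds
Hence LHS − RHS is never negative, i.e. LHS ≥ RHS throughout, so the relation holds for every integer in [-5, 5].

Answer: All integers in [-5, 5]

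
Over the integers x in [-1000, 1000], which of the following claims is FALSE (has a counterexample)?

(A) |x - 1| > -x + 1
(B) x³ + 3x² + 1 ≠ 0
(A) x = 0: LHS = |0 - 1| = |-1| = 1, RHS = -0 + 1 = 1; 1 > 1 — FAILS

(B) Track d = LHS − RHS over the integers in [-1000, 1000]. Equality would need d = 0, but d changes sign only between consecutive integers, jumping over 0:
x = -4: LHS = (-4)³ + 3·(-4)² + 1 = -15; -15 ≠ 0 — holds  (d = -15)
x = -3: LHS = (-3)³ + 3·(-3)² + 1 = 1; 1 ≠ 0 — holds  (d = 1)
Away from these crossings d keeps a constant sign, and checking every integer in [-1000, 1000] confirms d ≠ 0 throughout. Hence the two sides are never equal, so the relation holds for every integer in [-1000, 1000].

Only (A) has a counterexample.

Answer: A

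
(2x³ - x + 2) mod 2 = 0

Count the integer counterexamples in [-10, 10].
Counterexamples in [-10, 10]: {-9, -7, -5, -3, -1, 1, 3, 5, 7, 9}.

Counting them gives 10 values.

Answer: 10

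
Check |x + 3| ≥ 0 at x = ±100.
x = 100: LHS = |100 + 3| = |103| = 103; 103 ≥ 0 — holds
x = -100: LHS = |(-100) + 3| = |-97| = 97; 97 ≥ 0 — holds

Answer: Yes, holds for both x = 100 and x = -100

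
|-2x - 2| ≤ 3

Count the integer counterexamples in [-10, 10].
Counterexamples in [-10, 10]: {-10, -9, -8, -7, -6, -5, -4, -3, 1, 2, 3, 4, 5, 6, 7, 8, 9, 10}.

Counting them gives 18 values.

Answer: 18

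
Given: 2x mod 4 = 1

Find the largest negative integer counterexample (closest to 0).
Testing negative integers from -1 downward:
x = -1: LHS = (2·(-1)) mod 4 = (-2) mod 4 = 2; 2 = 1 — FAILS  ← closest negative counterexample to 0

Answer: x = -1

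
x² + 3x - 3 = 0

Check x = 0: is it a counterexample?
Substitute x = 0 into the relation:
x = 0: LHS = 0² + 3·0 - 3 = -3; -3 = 0 — FAILS

Since the claim fails at x = 0, this value is a counterexample.

Answer: Yes, x = 0 is a counterexample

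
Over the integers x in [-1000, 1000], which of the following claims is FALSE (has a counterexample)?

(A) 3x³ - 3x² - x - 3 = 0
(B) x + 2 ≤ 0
(A) x = 0: LHS = 3·0³ - 3·0² - 0 - 3 = -3; -3 = 0 — FAILS
(B) x = 0: LHS = 0 + 2 = 2; 2 ≤ 0 — FAILS

Answer: Both A and B are false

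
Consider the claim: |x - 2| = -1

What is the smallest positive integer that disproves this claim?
Testing positive integers:
x = 1: LHS = |1 - 2| = |-1| = 1; 1 = -1 — FAILS  ← smallest positive counterexample

Answer: x = 1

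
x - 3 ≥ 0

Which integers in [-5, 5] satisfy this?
Holds for: {3, 4, 5}
Fails for: {-5, -4, -3, -2, -1, 0, 1, 2}

Answer: {3, 4, 5}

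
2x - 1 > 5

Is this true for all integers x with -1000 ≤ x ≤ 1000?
The claim fails at x = 0:
x = 0: LHS = 2·0 - 1 = -1; -1 > 5 — FAILS

Because a single integer refutes it, the statement is false.

Answer: False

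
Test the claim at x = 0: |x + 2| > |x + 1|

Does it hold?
x = 0: LHS = |0 + 2| = |2| = 2, RHS = |0 + 1| = |1| = 1; 2 > 1 — holds

The relation is satisfied at x = 0.

Answer: Yes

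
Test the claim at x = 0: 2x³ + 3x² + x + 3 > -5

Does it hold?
x = 0: LHS = 2·0³ + 3·0² + 0 + 3 = 3; 3 > -5 — holds

The relation is satisfied at x = 0.

Answer: Yes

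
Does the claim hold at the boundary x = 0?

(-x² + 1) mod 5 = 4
x = 0: LHS = (-0² + 1) mod 5 = 1 mod 5 = 1; 1 = 4 — FAILS

The relation fails at x = 0, so x = 0 is a counterexample.

Answer: No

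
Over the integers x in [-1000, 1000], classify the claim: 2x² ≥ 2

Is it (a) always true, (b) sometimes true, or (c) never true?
Holds at x = 1: LHS = 2·1² = 2; 2 ≥ 2 — holds
Fails at x = 0: LHS = 2·0² = 0; 0 ≥ 2 — FAILS
It is satisfied by some integers in the range but not all.

Answer: Sometimes true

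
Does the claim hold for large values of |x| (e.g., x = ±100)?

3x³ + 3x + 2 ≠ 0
x = 100: LHS = 3·100³ + 3·100 + 2 = 3000302; 3000302 ≠ 0 — holds
x = -100: LHS = 3·(-100)³ + 3·(-100) + 2 = -3000298; -3000298 ≠ 0 — holds

Answer: Yes, holds for both x = 100 and x = -100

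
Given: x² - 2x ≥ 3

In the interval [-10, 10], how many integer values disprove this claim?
Counterexamples in [-10, 10]: {0, 1, 2}.

Counting them gives 3 values.

Answer: 3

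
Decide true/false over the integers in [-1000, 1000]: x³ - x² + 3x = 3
The claim fails at x = 0:
x = 0: LHS = 0³ - 0² + 3·0 = 0; 0 = 3 — FAILS

Because a single integer refutes it, the statement is false.

Answer: False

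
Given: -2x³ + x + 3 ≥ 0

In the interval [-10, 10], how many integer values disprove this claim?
Counterexamples in [-10, 10]: {2, 3, 4, 5, 6, 7, 8, 9, 10}.

Counting them gives 9 values.

Answer: 9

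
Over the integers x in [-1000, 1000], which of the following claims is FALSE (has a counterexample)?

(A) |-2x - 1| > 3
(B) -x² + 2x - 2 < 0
(A) x = 0: LHS = |-2·0 - 1| = |-1| = 1; 1 > 3 — FAILS

(B) Over all integers in [-1000, 1000], LHS − RHS is largest at x = 1, where it equals -1:
x = 1: LHS = -1² + 2·1 - 2 = -1; -1 < 0 — holds
At the ends of the range:
x = -1000: LHS = -(-1000)² + 2·(-1000) - 2 = -1002002; -1002002 < 0 — holds
x = 1000: LHS = -1000² + 2·1000 - 2 = -998002; -998002 < 0 — holds
Hence LHS − RHS is never zero or positive, i.e. LHS < RHS throughout, so the relation holds for every integer in [-1000, 1000].

Only (A) has a counterexample.

Answer: A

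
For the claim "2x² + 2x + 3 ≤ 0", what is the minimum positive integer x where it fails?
Testing positive integers:
x = 1: LHS = 2·1² + 2·1 + 3 = 7; 7 ≤ 0 — FAILS  ← smallest positive counterexample

Answer: x = 1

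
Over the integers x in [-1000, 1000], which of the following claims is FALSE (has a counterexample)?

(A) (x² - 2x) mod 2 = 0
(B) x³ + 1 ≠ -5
(A) x = 1: LHS = (1² - 2·1) mod 2 = (-1) mod 2 = 1; 1 = 0 — FAILS

(B) Track d = LHS − RHS over the integers in [-1000, 1000]. Equality would need d = 0, but d changes sign only between consecutive integers, jumping over 0:
x = -2: LHS = (-2)³ + 1 = -7; -7 ≠ -5 — holds  (d = -2)
x = -1: LHS = (-1)³ + 1 = 0; 0 ≠ -5 — holds  (d = 5)
Away from these crossings d keeps a constant sign, and checking every integer in [-1000, 1000] confirms d ≠ 0 throughout. Hence the two sides are never equal, so the relation holds for every integer in [-1000, 1000].

Only (A) has a counterexample.

Answer: A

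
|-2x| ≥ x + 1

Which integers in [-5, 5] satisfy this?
Holds for: {-5, -4, -3, -2, -1, 1, 2, 3, 4, 5}
Fails for: {0}

Answer: {-5, -4, -3, -2, -1, 1, 2, 3, 4, 5}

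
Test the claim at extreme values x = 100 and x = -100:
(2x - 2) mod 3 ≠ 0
x = 100: LHS = (2·100 - 2) mod 3 = 198 mod 3 = 0; 0 ≠ 0 — FAILS
x = -100: LHS = (2·(-100) - 2) mod 3 = (-202) mod 3 = 2; 2 ≠ 0 — holds

Answer: Partially: fails for x = 100, holds for x = -100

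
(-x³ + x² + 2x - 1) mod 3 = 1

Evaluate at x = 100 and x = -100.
x = 100: LHS = (-100³ + 100² + 2·100 - 1) mod 3 = (-989801) mod 3 = 1; 1 = 1 — holds
x = -100: LHS = (-(-100)³ + (-100)² + 2·(-100) - 1) mod 3 = 1009799 mod 3 = 2; 2 = 1 — FAILS

Answer: Partially: holds for x = 100, fails for x = -100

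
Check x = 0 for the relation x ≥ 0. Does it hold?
x = 0: 0 ≥ 0 — holds

The relation is satisfied at x = 0.

Answer: Yes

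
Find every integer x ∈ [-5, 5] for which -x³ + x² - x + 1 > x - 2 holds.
Holds for: {-5, -4, -3, -2, -1, 0, 1}
Fails for: {2, 3, 4, 5}

Answer: {-5, -4, -3, -2, -1, 0, 1}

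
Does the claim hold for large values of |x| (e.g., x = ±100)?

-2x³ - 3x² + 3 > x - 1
x = 100: LHS = -2·100³ - 3·100² + 3 = -2029997, RHS = 100 - 1 = 99; -2029997 > 99 — FAILS
x = -100: LHS = -2·(-100)³ - 3·(-100)² + 3 = 1970003, RHS = (-100) - 1 = -101; 1970003 > -101 — holds

Answer: Partially: fails for x = 100, holds for x = -100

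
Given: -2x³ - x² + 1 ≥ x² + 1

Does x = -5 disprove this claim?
Substitute x = -5 into the relation:
x = -5: LHS = -2·(-5)³ - (-5)² + 1 = 226, RHS = (-5)² + 1 = 26; 226 ≥ 26 — holds

The claim holds here, so x = -5 is not a counterexample. (A counterexample exists elsewhere, e.g. x = 1.)

Answer: No, x = -5 is not a counterexample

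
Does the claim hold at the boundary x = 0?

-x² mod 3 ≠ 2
x = 0: LHS = (-0²) mod 3 = 0 mod 3 = 0; 0 ≠ 2 — holds

The relation is satisfied at x = 0.

Answer: Yes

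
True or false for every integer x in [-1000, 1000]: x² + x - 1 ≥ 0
The claim fails at x = 0:
x = 0: LHS = 0² + 0 - 1 = -1; -1 ≥ 0 — FAILS

Because a single integer refutes it, the statement is false.

Answer: False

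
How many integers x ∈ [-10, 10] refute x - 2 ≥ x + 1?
Counterexamples in [-10, 10]: {-10, -9, -8, -7, -6, -5, -4, -3, -2, -1, 0, 1, 2, 3, 4, 5, 6, 7, 8, 9, 10}.

Counting them gives 21 values.

Answer: 21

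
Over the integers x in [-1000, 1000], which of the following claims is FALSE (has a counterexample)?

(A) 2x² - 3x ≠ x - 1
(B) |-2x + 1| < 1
(A) Track d = LHS − RHS over the integers in [-1000, 1000]. Equality would need d = 0, but d changes sign only between consecutive integers, jumping over 0:
x = 0: LHS = 2·0² - 3·0 = 0, RHS = 0 - 1 = -1; 0 ≠ -1 — holds  (d = 1)
x = 1: LHS = 2·1² - 3·1 = -1, RHS = 1 - 1 = 0; -1 ≠ 0 — holds  (d = -1)
x = 1: LHS = 2·1² - 3·1 = -1, RHS = 1 - 1 = 0; -1 ≠ 0 — holds  (d = -1)
x = 2: LHS = 2·2² - 3·2 = 2, RHS = 2 - 1 = 1; 2 ≠ 1 — holds  (d = 1)
Away from these crossings d keeps a constant sign, and checking every integer in [-1000, 1000] confirms d ≠ 0 throughout. Hence the two sides are never equal, so the relation holds for every integer in [-1000, 1000].

(B) x = 0: LHS = |-2·0 + 1| = |1| = 1; 1 < 1 — FAILS

Only (B) has a counterexample.

Answer: B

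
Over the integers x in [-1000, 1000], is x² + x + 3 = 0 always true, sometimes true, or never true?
Over all integers in [-1000, 1000], LHS − RHS is always positive; it is smallest at x = 0, where it equals 3:
x = 0: LHS = 0² + 0 + 3 = 3; 3 = 0 — FAILS
At the ends of the range:
x = -1000: LHS = (-1000)² + (-1000) + 3 = 999003; 999003 = 0 — FAILS
x = 1000: LHS = 1000² + 1000 + 3 = 1001003; 1001003 = 0 — FAILS
Hence LHS − RHS is never 0, i.e. the two sides are never equal, so the claimed relation (=) fails for every integer in [-1000, 1000].

No integer in the range satisfies it.

Answer: Never true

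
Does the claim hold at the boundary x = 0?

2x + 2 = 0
x = 0: LHS = 2·0 + 2 = 2; 2 = 0 — FAILS

The relation fails at x = 0, so x = 0 is a counterexample.

Answer: No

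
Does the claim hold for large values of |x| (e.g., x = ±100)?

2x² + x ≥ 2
x = 100: LHS = 2·100² + 100 = 20100; 20100 ≥ 2 — holds
x = -100: LHS = 2·(-100)² + (-100) = 19900; 19900 ≥ 2 — holds

Answer: Yes, holds for both x = 100 and x = -100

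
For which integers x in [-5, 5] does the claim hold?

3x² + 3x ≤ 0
Holds for: {-1, 0}
Fails for: {-5, -4, -3, -2, 1, 2, 3, 4, 5}

Answer: {-1, 0}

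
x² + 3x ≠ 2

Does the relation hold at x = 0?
x = 0: LHS = 0² + 3·0 = 0; 0 ≠ 2 — holds

The relation is satisfied at x = 0.

Answer: Yes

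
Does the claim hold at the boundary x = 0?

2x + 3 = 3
x = 0: LHS = 2·0 + 3 = 3; 3 = 3 — holds

The relation is satisfied at x = 0.

Answer: Yes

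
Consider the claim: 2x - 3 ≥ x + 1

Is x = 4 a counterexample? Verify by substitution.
Substitute x = 4 into the relation:
x = 4: LHS = 2·4 - 3 = 5, RHS = 4 + 1 = 5; 5 ≥ 5 — holds

The claim holds here, so x = 4 is not a counterexample. (A counterexample exists elsewhere, e.g. x = 0.)

Answer: No, x = 4 is not a counterexample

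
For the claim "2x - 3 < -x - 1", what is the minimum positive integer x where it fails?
Testing positive integers:
x = 1: LHS = 2·1 - 3 = -1, RHS = -1 - 1 = -2; -1 < -2 — FAILS  ← smallest positive counterexample

Answer: x = 1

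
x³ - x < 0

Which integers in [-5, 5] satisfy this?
Holds for: {-5, -4, -3, -2}
Fails for: {-1, 0, 1, 2, 3, 4, 5}

Answer: {-5, -4, -3, -2}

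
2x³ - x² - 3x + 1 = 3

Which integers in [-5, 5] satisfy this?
Track d = LHS − RHS over the integers in [-5, 5]. Equality would need d = 0, but d changes sign only between consecutive integers, jumping over 0:
x = 1: LHS = 2·1³ - 1² - 3·1 + 1 = -1; -1 = 3 — FAILS  (d = -4)
x = 2: LHS = 2·2³ - 2² - 3·2 + 1 = 7; 7 = 3 — FAILS  (d = 4)
Away from these crossings d keeps a constant sign, and checking every integer in [-5, 5] confirms d ≠ 0 throughout. Hence the two sides are never equal, so the claimed relation (=) fails for every integer in [-5, 5].

Answer: None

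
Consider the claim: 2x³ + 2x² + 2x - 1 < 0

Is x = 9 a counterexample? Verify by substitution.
Substitute x = 9 into the relation:
x = 9: LHS = 2·9³ + 2·9² + 2·9 - 1 = 1637; 1637 < 0 — FAILS

Since the claim fails at x = 9, this value is a counterexample.

Answer: Yes, x = 9 is a counterexample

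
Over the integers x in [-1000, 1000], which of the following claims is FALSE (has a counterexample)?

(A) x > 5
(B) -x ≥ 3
(A) x = 0: 0 > 5 — FAILS
(B) x = 0: LHS = -0 = 0; 0 ≥ 3 — FAILS

Answer: Both A and B are false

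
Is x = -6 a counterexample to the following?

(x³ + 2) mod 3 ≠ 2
Substitute x = -6 into the relation:
x = -6: LHS = ((-6)³ + 2) mod 3 = (-214) mod 3 = 2; 2 ≠ 2 — FAILS

Since the claim fails at x = -6, this value is a counterexample.

Answer: Yes, x = -6 is a counterexample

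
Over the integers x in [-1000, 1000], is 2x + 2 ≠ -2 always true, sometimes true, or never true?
Holds at x = 0: LHS = 2·0 + 2 = 2; 2 ≠ -2 — holds
Fails at x = -2: LHS = 2·(-2) + 2 = -2; -2 ≠ -2 — FAILS
It is satisfied by some integers in the range but not all.

Answer: Sometimes true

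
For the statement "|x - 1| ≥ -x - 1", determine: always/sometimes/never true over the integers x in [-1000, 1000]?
Over all integers in [-1000, 1000], LHS − RHS is smallest at x = 0, where it equals 2:
x = 0: LHS = |0 - 1| = |-1| = 1, RHS = -0 - 1 = -1; 1 ≥ -1 — holds
At the ends of the range:
x = -1000: LHS = |(-1000) - 1| = |-1001| = 1001, RHS = -(-1000) - 1 = 999; 1001 ≥ 999 — holds
x = 1000: LHS = |1000 - 1| = |999| = 999, RHS = -1000 - 1 = -1001; 999 ≥ -1001 — holds
Hence LHS − RHS is never negative, i.e. LHS ≥ RHS throughout, so the relation holds for every integer in [-1000, 1000].

No counterexample exists.

Answer: Always true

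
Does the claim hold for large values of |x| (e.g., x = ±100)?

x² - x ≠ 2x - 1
x = 100: LHS = 100² - 100 = 9900, RHS = 2·100 - 1 = 199; 9900 ≠ 199 — holds
x = -100: LHS = (-100)² - (-100) = 10100, RHS = 2·(-100) - 1 = -201; 10100 ≠ -201 — holds

Answer: Yes, holds for both x = 100 and x = -100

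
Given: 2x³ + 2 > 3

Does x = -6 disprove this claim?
Substitute x = -6 into the relation:
x = -6: LHS = 2·(-6)³ + 2 = -430; -430 > 3 — FAILS

Since the claim fails at x = -6, this value is a counterexample.

Answer: Yes, x = -6 is a counterexample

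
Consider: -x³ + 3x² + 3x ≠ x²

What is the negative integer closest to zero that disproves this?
Testing negative integers from -1 downward:
x = -1: LHS = -(-1)³ + 3·(-1)² + 3·(-1) = 1, RHS = (-1)² = 1; 1 ≠ 1 — FAILS  ← closest negative counterexample to 0

Answer: x = -1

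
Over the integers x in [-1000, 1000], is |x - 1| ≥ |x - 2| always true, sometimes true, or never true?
Holds at x = 2: LHS = |2 - 1| = |1| = 1, RHS = |2 - 2| = |0| = 0; 1 ≥ 0 — holds
Fails at x = 0: LHS = |0 - 1| = |-1| = 1, RHS = |0 - 2| = |-2| = 2; 1 ≥ 2 — FAILS
It is satisfied by some integers in the range but not all.

Answer: Sometimes true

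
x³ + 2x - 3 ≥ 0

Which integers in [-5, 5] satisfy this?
Holds for: {1, 2, 3, 4, 5}
Fails for: {-5, -4, -3, -2, -1, 0}

Answer: {1, 2, 3, 4, 5}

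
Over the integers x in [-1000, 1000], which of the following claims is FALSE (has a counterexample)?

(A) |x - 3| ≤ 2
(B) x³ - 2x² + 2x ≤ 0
(A) x = 0: LHS = |0 - 3| = |-3| = 3; 3 ≤ 2 — FAILS
(B) x = 1: LHS = 1³ - 2·1² + 2·1 = 1; 1 ≤ 0 — FAILS

Answer: Both A and B are false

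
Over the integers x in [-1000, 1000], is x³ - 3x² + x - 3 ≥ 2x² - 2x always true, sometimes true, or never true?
Holds at x = 5: LHS = 5³ - 3·5² + 5 - 3 = 52, RHS = 2·5² - 2·5 = 40; 52 ≥ 40 — holds
Fails at x = 0: LHS = 0³ - 3·0² + 0 - 3 = -3, RHS = 2·0² - 2·0 = 0; -3 ≥ 0 — FAILS
It is satisfied by some integers in the range but not all.

Answer: Sometimes true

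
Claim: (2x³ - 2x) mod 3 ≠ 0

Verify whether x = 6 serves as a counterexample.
Substitute x = 6 into the relation:
x = 6: LHS = (2·6³ - 2·6) mod 3 = 420 mod 3 = 0; 0 ≠ 0 — FAILS

Since the claim fails at x = 6, this value is a counterexample.

Answer: Yes, x = 6 is a counterexample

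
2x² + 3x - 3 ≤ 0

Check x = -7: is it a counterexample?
Substitute x = -7 into the relation:
x = -7: LHS = 2·(-7)² + 3·(-7) - 3 = 74; 74 ≤ 0 — FAILS

Since the claim fails at x = -7, this value is a counterexample.

Answer: Yes, x = -7 is a counterexample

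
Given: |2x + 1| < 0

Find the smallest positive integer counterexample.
Testing positive integers:
x = 1: LHS = |2·1 + 1| = |3| = 3; 3 < 0 — FAILS  ← smallest positive counterexample

Answer: x = 1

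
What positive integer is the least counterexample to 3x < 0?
Testing positive integers:
x = 1: LHS = 3·1 = 3; 3 < 0 — FAILS  ← smallest positive counterexample

Answer: x = 1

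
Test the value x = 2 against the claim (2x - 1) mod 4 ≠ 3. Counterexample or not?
Substitute x = 2 into the relation:
x = 2: LHS = (2·2 - 1) mod 4 = 3 mod 4 = 3; 3 ≠ 3 — FAILS

Since the claim fails at x = 2, this value is a counterexample.

Answer: Yes, x = 2 is a counterexample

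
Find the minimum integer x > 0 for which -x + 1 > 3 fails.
Testing positive integers:
x = 1: LHS = -1 + 1 = 0; 0 > 3 — FAILS  ← smallest positive counterexample

Answer: x = 1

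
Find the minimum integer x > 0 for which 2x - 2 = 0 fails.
Testing positive integers:
x = 1: LHS = 2·1 - 2 = 0; 0 = 0 — holds
x = 2: LHS = 2·2 - 2 = 2; 2 = 0 — FAILS  ← smallest positive counterexample

Answer: x = 2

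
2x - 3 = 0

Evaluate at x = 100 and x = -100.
x = 100: LHS = 2·100 - 3 = 197; 197 = 0 — FAILS
x = -100: LHS = 2·(-100) - 3 = -203; -203 = 0 — FAILS

Answer: No, fails for both x = 100 and x = -100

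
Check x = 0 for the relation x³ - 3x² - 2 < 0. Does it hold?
x = 0: LHS = 0³ - 3·0² - 2 = -2; -2 < 0 — holds

The relation is satisfied at x = 0.

Answer: Yes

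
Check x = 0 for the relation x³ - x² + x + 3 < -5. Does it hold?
x = 0: LHS = 0³ - 0² + 0 + 3 = 3; 3 < -5 — FAILS

The relation fails at x = 0, so x = 0 is a counterexample.

Answer: No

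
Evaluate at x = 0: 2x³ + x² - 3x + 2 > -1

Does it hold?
x = 0: LHS = 2·0³ + 0² - 3·0 + 2 = 2; 2 > -1 — holds

The relation is satisfied at x = 0.

Answer: Yes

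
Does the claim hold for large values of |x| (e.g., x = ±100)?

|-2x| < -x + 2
x = 100: LHS = |-2·100| = |-200| = 200, RHS = -100 + 2 = -98; 200 < -98 — FAILS
x = -100: LHS = |-2·(-100)| = |200| = 200, RHS = -(-100) + 2 = 102; 200 < 102 — FAILS

Answer: No, fails for both x = 100 and x = -100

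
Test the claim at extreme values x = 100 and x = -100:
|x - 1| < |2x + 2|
x = 100: LHS = |100 - 1| = |99| = 99, RHS = |2·100 + 2| = |202| = 202; 99 < 202 — holds
x = -100: LHS = |(-100) - 1| = |-101| = 101, RHS = |2·(-100) + 2| = |-198| = 198; 101 < 198 — holds

Answer: Yes, holds for both x = 100 and x = -100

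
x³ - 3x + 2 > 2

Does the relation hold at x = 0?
x = 0: LHS = 0³ - 3·0 + 2 = 2; 2 > 2 — FAILS

The relation fails at x = 0, so x = 0 is a counterexample.

Answer: No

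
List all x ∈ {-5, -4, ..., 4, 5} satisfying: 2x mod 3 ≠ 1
Holds for: {-5, -3, -2, 0, 1, 3, 4}
Fails for: {-4, -1, 2, 5}

Answer: {-5, -3, -2, 0, 1, 3, 4}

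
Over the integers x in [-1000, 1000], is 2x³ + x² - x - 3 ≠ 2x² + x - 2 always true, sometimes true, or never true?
Track d = LHS − RHS over the integers in [-1000, 1000]. Equality would need d = 0, but d changes sign only between consecutive integers, jumping over 0:
x = 1: LHS = 2·1³ + 1² - 1 - 3 = -1, RHS = 2·1² + 1 - 2 = 1; -1 ≠ 1 — holds  (d = -2)
x = 2: LHS = 2·2³ + 2² - 2 - 3 = 15, RHS = 2·2² + 2 - 2 = 8; 15 ≠ 8 — holds  (d = 7)
Away from these crossings d keeps a constant sign, and checking every integer in [-1000, 1000] confirms d ≠ 0 throughout. Hence the two sides are never equal, so the relation holds for every integer in [-1000, 1000].

No counterexample exists.

Answer: Always true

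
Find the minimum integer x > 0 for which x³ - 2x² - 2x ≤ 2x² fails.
Testing positive integers:
x = 1: LHS = 1³ - 2·1² - 2·1 = -3, RHS = 2·1² = 2; -3 ≤ 2 — holds
x = 2: LHS = 2³ - 2·2² - 2·2 = -4, RHS = 2·2² = 8; -4 ≤ 8 — holds
x = 3: LHS = 3³ - 2·3² - 2·3 = 3, RHS = 2·3² = 18; 3 ≤ 18 — holds
x = 4: LHS = 4³ - 2·4² - 2·4 = 24, RHS = 2·4² = 32; 24 ≤ 32 — holds
x = 5: LHS = 5³ - 2·5² - 2·5 = 65, RHS = 2·5² = 50; 65 ≤ 50 — FAILS  ← smallest positive counterexample

Answer: x = 5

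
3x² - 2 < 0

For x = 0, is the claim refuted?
Substitute x = 0 into the relation:
x = 0: LHS = 3·0² - 2 = -2; -2 < 0 — holds

The claim holds here, so x = 0 is not a counterexample. (A counterexample exists elsewhere, e.g. x = 1.)

Answer: No, x = 0 is not a counterexample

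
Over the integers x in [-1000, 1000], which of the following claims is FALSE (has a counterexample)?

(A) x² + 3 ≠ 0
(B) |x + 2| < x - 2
(A) Over all integers in [-1000, 1000], LHS − RHS is always positive; it is smallest at x = 0, where it equals 3:
x = 0: LHS = 0² + 3 = 3; 3 ≠ 0 — holds
At the ends of the range:
x = -1000: LHS = (-1000)² + 3 = 1000003; 1000003 ≠ 0 — holds
x = 1000: LHS = 1000² + 3 = 1000003; 1000003 ≠ 0 — holds
Hence LHS − RHS is never 0, i.e. the two sides are never equal, so the relation holds for every integer in [-1000, 1000].

(B) x = 0: LHS = |0 + 2| = |2| = 2, RHS = 0 - 2 = -2; 2 < -2 — FAILS

Only (B) has a counterexample.

Answer: B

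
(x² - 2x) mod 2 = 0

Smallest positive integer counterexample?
Testing positive integers:
x = 1: LHS = (1² - 2·1) mod 2 = (-1) mod 2 = 1; 1 = 0 — FAILS  ← smallest positive counterexample

Answer: x = 1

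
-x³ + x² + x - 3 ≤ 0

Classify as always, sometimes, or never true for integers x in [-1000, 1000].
Holds at x = 0: LHS = -0³ + 0² + 0 - 3 = -3; -3 ≤ 0 — holds
Fails at x = -2: LHS = -(-2)³ + (-2)² + (-2) - 3 = 7; 7 ≤ 0 — FAILS
It is satisfied by some integers in the range but not all.

Answer: Sometimes true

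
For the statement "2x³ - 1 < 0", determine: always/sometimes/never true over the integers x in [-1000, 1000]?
Holds at x = 0: LHS = 2·0³ - 1 = -1; -1 < 0 — holds
Fails at x = 1: LHS = 2·1³ - 1 = 1; 1 < 0 — FAILS
It is satisfied by some integers in the range but not all.

Answer: Sometimes true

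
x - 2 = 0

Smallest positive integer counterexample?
Testing positive integers:
x = 1: LHS = 1 - 2 = -1; -1 = 0 — FAILS  ← smallest positive counterexample

Answer: x = 1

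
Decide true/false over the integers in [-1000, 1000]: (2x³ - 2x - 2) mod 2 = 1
The claim fails at x = 0:
x = 0: LHS = (2·0³ - 2·0 - 2) mod 2 = (-2) mod 2 = 0; 0 = 1 — FAILS

Because a single integer refutes it, the statement is false.

Answer: False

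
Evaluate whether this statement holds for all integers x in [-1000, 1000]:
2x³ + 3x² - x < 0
The claim fails at x = 0:
x = 0: LHS = 2·0³ + 3·0² - 0 = 0; 0 < 0 — FAILS

Because a single integer refutes it, the statement is false.

Answer: False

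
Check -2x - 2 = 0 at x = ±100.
x = 100: LHS = -2·100 - 2 = -202; -202 = 0 — FAILS
x = -100: LHS = -2·(-100) - 2 = 198; 198 = 0 — FAILS

Answer: No, fails for both x = 100 and x = -100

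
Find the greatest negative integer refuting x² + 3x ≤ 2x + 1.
Testing negative integers from -1 downward:
x = -1: LHS = (-1)² + 3·(-1) = -2, RHS = 2·(-1) + 1 = -1; -2 ≤ -1 — holds
x = -2: LHS = (-2)² + 3·(-2) = -2, RHS = 2·(-2) + 1 = -3; -2 ≤ -3 — FAILS  ← closest negative counterexample to 0

Answer: x = -2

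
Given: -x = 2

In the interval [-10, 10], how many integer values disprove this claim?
Counterexamples in [-10, 10]: {-10, -9, -8, -7, -6, -5, -4, -3, -1, 0, 1, 2, 3, 4, 5, 6, 7, 8, 9, 10}.

Counting them gives 20 values.

Answer: 20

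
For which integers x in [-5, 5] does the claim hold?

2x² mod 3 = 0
Holds for: {-3, 0, 3}
Fails for: {-5, -4, -2, -1, 1, 2, 4, 5}

Answer: {-3, 0, 3}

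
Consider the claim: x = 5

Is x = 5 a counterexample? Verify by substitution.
Substitute x = 5 into the relation:
x = 5: 5 = 5 — holds

The claim holds here, so x = 5 is not a counterexample. (A counterexample exists elsewhere, e.g. x = 0.)

Answer: No, x = 5 is not a counterexample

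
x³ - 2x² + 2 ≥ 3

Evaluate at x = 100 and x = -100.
x = 100: LHS = 100³ - 2·100² + 2 = 980002; 980002 ≥ 3 — holds
x = -100: LHS = (-100)³ - 2·(-100)² + 2 = -1019998; -1019998 ≥ 3 — FAILS

Answer: Partially: holds for x = 100, fails for x = -100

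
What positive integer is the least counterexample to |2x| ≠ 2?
Testing positive integers:
x = 1: LHS = |2·1| = |2| = 2; 2 ≠ 2 — FAILS  ← smallest positive counterexample

Answer: x = 1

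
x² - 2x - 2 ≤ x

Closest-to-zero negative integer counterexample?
Testing negative integers from -1 downward:
x = -1: LHS = (-1)² - 2·(-1) - 2 = 1; 1 ≤ -1 — FAILS  ← closest negative counterexample to 0

Answer: x = -1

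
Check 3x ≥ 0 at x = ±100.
x = 100: LHS = 3·100 = 300; 300 ≥ 0 — holds
x = -100: LHS = 3·(-100) = -300; -300 ≥ 0 — FAILS

Answer: Partially: holds for x = 100, fails for x = -100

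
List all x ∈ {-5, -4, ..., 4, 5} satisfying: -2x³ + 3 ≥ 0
Holds for: {-5, -4, -3, -2, -1, 0, 1}
Fails for: {2, 3, 4, 5}

Answer: {-5, -4, -3, -2, -1, 0, 1}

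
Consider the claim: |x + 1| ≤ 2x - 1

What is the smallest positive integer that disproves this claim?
Testing positive integers:
x = 1: LHS = |1 + 1| = |2| = 2, RHS = 2·1 - 1 = 1; 2 ≤ 1 — FAILS  ← smallest positive counterexample

Answer: x = 1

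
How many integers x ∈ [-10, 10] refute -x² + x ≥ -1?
Counterexamples in [-10, 10]: {-10, -9, -8, -7, -6, -5, -4, -3, -2, -1, 2, 3, 4, 5, 6, 7, 8, 9, 10}.

Counting them gives 19 values.

Answer: 19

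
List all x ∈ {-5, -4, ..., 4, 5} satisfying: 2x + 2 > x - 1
Holds for: {-2, -1, 0, 1, 2, 3, 4, 5}
Fails for: {-5, -4, -3}

Answer: {-2, -1, 0, 1, 2, 3, 4, 5}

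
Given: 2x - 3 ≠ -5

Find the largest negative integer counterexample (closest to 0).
Testing negative integers from -1 downward:
x = -1: LHS = 2·(-1) - 3 = -5; -5 ≠ -5 — FAILS  ← closest negative counterexample to 0

Answer: x = -1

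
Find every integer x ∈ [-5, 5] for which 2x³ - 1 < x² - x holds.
Holds for: {-5, -4, -3, -2, -1, 0}
Fails for: {1, 2, 3, 4, 5}

Answer: {-5, -4, -3, -2, -1, 0}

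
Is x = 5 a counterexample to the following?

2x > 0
Substitute x = 5 into the relation:
x = 5: LHS = 2·5 = 10; 10 > 0 — holds

The claim holds here, so x = 5 is not a counterexample. (A counterexample exists elsewhere, e.g. x = 0.)

Answer: No, x = 5 is not a counterexample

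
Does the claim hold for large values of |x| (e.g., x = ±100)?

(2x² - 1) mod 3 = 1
x = 100: LHS = (2·100² - 1) mod 3 = 19999 mod 3 = 1; 1 = 1 — holds
x = -100: LHS = (2·(-100)² - 1) mod 3 = 19999 mod 3 = 1; 1 = 1 — holds

Answer: Yes, holds for both x = 100 and x = -100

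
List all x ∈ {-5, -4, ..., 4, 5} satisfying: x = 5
Holds for: {5}
Fails for: {-5, -4, -3, -2, -1, 0, 1, 2, 3, 4}

Answer: {5}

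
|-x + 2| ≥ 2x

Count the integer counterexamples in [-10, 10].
Counterexamples in [-10, 10]: {1, 2, 3, 4, 5, 6, 7, 8, 9, 10}.

Counting them gives 10 values.

Answer: 10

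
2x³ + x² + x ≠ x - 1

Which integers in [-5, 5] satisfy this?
Holds for: {-5, -4, -3, -2, 0, 1, 2, 3, 4, 5}
Fails for: {-1}

Answer: {-5, -4, -3, -2, 0, 1, 2, 3, 4, 5}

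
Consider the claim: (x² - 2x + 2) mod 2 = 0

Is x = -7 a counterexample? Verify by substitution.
Substitute x = -7 into the relation:
x = -7: LHS = ((-7)² - 2·(-7) + 2) mod 2 = 65 mod 2 = 1; 1 = 0 — FAILS

Since the claim fails at x = -7, this value is a counterexample.

Answer: Yes, x = -7 is a counterexample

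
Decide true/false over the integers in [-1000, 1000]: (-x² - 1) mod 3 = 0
The claim fails at x = 0:
x = 0: LHS = (-0² - 1) mod 3 = (-1) mod 3 = 2; 2 = 0 — FAILS

Because a single integer refutes it, the statement is false.

Answer: False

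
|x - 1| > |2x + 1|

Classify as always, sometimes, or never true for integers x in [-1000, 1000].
Holds at x = -1: LHS = |(-1) - 1| = |-2| = 2, RHS = |2·(-1) + 1| = |-1| = 1; 2 > 1 — holds
Fails at x = 0: LHS = |0 - 1| = |-1| = 1, RHS = |2·0 + 1| = |1| = 1; 1 > 1 — FAILS
It is satisfied by some integers in the range but not all.

Answer: Sometimes true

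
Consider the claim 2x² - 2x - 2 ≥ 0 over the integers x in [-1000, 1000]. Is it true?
The claim fails at x = 0:
x = 0: LHS = 2·0² - 2·0 - 2 = -2; -2 ≥ 0 — FAILS

Because a single integer refutes it, the statement is false.

Answer: False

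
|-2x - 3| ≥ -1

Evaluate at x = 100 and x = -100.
x = 100: LHS = |-2·100 - 3| = |-203| = 203; 203 ≥ -1 — holds
x = -100: LHS = |-2·(-100) - 3| = |197| = 197; 197 ≥ -1 — holds

Answer: Yes, holds for both x = 100 and x = -100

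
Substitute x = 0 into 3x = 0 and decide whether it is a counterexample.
Substitute x = 0 into the relation:
x = 0: LHS = 3·0 = 0; 0 = 0 — holds

The claim holds here, so x = 0 is not a counterexample. (A counterexample exists elsewhere, e.g. x = 1.)

Answer: No, x = 0 is not a counterexample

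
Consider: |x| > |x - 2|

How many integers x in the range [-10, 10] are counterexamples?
Counterexamples in [-10, 10]: {-10, -9, -8, -7, -6, -5, -4, -3, -2, -1, 0, 1}.

Counting them gives 12 values.

Answer: 12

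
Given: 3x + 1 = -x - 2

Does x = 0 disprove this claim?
Substitute x = 0 into the relation:
x = 0: LHS = 3·0 + 1 = 1, RHS = -0 - 2 = -2; 1 = -2 — FAILS

Since the claim fails at x = 0, this value is a counterexample.

Answer: Yes, x = 0 is a counterexample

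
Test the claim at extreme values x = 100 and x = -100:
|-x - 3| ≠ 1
x = 100: LHS = |-100 - 3| = |-103| = 103; 103 ≠ 1 — holds
x = -100: LHS = |-(-100) - 3| = |97| = 97; 97 ≠ 1 — holds

Answer: Yes, holds for both x = 100 and x = -100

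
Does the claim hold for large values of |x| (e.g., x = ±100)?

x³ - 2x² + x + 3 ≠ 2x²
x = 100: LHS = 100³ - 2·100² + 100 + 3 = 980103, RHS = 2·100² = 20000; 980103 ≠ 20000 — holds
x = -100: LHS = (-100)³ - 2·(-100)² + (-100) + 3 = -1020097, RHS = 2·(-100)² = 20000; -1020097 ≠ 20000 — holds

Answer: Yes, holds for both x = 100 and x = -100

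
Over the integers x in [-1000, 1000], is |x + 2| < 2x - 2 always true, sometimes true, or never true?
Holds at x = 5: LHS = |5 + 2| = |7| = 7, RHS = 2·5 - 2 = 8; 7 < 8 — holds
Fails at x = 0: LHS = |0 + 2| = |2| = 2, RHS = 2·0 - 2 = -2; 2 < -2 — FAILS
It is satisfied by some integers in the range but not all.

Answer: Sometimes true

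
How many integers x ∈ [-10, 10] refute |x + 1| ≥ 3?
Counterexamples in [-10, 10]: {-3, -2, -1, 0, 1}.

Counting them gives 5 values.

Answer: 5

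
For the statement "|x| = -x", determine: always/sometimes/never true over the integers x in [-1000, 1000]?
Holds at x = 0: LHS = |0| = 0, RHS = -0 = 0; 0 = 0 — holds
Fails at x = 1: LHS = |1| = 1; 1 = -1 — FAILS
It is satisfied by some integers in the range but not all.

Answer: Sometimes true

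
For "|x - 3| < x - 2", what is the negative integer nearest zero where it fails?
Testing negative integers from -1 downward:
x = -1: LHS = |(-1) - 3| = |-4| = 4, RHS = (-1) - 2 = -3; 4 < -3 — FAILS  ← closest negative counterexample to 0

Answer: x = -1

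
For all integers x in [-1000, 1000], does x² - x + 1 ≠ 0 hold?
Over all integers in [-1000, 1000], LHS − RHS is always positive; it is smallest at x = 0, where it equals 1:
x = 0: LHS = 0² - 0 + 1 = 1; 1 ≠ 0 — holds
At the ends of the range:
x = -1000: LHS = (-1000)² - (-1000) + 1 = 1001001; 1001001 ≠ 0 — holds
x = 1000: LHS = 1000² - 1000 + 1 = 999001; 999001 ≠ 0 — holds
Hence LHS − RHS is never 0, i.e. the two sides are never equal, so the relation holds for every integer in [-1000, 1000].

No counterexample exists.

Answer: True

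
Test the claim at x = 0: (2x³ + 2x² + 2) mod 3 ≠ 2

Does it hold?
x = 0: LHS = (2·0³ + 2·0² + 2) mod 3 = 2 mod 3 = 2; 2 ≠ 2 — FAILS

The relation fails at x = 0, so x = 0 is a counterexample.

Answer: No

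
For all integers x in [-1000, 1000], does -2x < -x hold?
The claim fails at x = 0:
x = 0: LHS = -2·0 = 0, RHS = -0 = 0; 0 < 0 — FAILS

Because a single integer refutes it, the statement is false.

Answer: False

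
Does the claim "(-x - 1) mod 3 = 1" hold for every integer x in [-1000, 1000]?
The claim fails at x = 0:
x = 0: LHS = (-0 - 1) mod 3 = (-1) mod 3 = 2; 2 = 1 — FAILS

Because a single integer refutes it, the statement is false.

Answer: False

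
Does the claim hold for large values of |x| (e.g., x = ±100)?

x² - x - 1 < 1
x = 100: LHS = 100² - 100 - 1 = 9899; 9899 < 1 — FAILS
x = -100: LHS = (-100)² - (-100) - 1 = 10099; 10099 < 1 — FAILS

Answer: No, fails for both x = 100 and x = -100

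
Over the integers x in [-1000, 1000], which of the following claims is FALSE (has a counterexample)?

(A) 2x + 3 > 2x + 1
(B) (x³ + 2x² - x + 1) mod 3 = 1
(A) Over all integers in [-1000, 1000], LHS − RHS is smallest at x = 0, where it equals 2:
x = 0: LHS = 2·0 + 3 = 3, RHS = 2·0 + 1 = 1; 3 > 1 — holds
At the ends of the range:
x = -1000: LHS = 2·(-1000) + 3 = -1997, RHS = 2·(-1000) + 1 = -1999; -1997 > -1999 — holds
x = 1000: LHS = 2·1000 + 3 = 2003, RHS = 2·1000 + 1 = 2001; 2003 > 2001 — holds
Hence LHS − RHS is never zero or negative, i.e. LHS > RHS throughout, so the relation holds for every integer in [-1000, 1000].

(B) x = 1: LHS = (1³ + 2·1² - 1 + 1) mod 3 = 3 mod 3 = 0; 0 = 1 — FAILS

Only (B) has a counterexample.

Answer: B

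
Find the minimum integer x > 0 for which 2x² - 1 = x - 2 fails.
Testing positive integers:
x = 1: LHS = 2·1² - 1 = 1, RHS = 1 - 2 = -1; 1 = -1 — FAILS  ← smallest positive counterexample

Answer: x = 1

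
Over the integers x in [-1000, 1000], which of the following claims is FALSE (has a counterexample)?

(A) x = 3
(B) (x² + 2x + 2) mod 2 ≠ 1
(A) x = 0: 0 = 3 — FAILS
(B) x = 1: LHS = (1² + 2·1 + 2) mod 2 = 5 mod 2 = 1; 1 ≠ 1 — FAILS

Answer: Both A and B are false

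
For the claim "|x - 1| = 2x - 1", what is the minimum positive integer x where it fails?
Testing positive integers:
x = 1: LHS = |1 - 1| = |0| = 0, RHS = 2·1 - 1 = 1; 0 = 1 — FAILS  ← smallest positive counterexample

Answer: x = 1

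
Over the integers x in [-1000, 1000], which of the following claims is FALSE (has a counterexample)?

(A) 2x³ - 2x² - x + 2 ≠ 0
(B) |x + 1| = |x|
(A) Track d = LHS − RHS over the integers in [-1000, 1000]. Equality would need d = 0, but d changes sign only between consecutive integers, jumping over 0:
x = -1: LHS = 2·(-1)³ - 2·(-1)² - (-1) + 2 = -1; -1 ≠ 0 — holds  (d = -1)
x = 0: LHS = 2·0³ - 2·0² - 0 + 2 = 2; 2 ≠ 0 — holds  (d = 2)
Away from these crossings d keeps a constant sign, and checking every integer in [-1000, 1000] confirms d ≠ 0 throughout. Hence the two sides are never equal, so the relation holds for every integer in [-1000, 1000].

(B) x = 0: LHS = |0 + 1| = |1| = 1, RHS = |0| = 0; 1 = 0 — FAILS

Only (B) has a counterexample.

Answer: B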